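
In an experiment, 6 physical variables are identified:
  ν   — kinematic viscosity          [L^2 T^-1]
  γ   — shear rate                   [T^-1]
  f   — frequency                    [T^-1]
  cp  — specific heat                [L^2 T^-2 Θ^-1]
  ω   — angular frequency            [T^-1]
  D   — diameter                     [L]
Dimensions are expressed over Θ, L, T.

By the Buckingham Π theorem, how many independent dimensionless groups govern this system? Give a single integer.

Dimensional matrix (Θ×L×T by ν×γ×f×cp×ω×D):
  Θ: [ 0  0  0 -1  0  0]
  L: [ 2  0  0  2  0  1]
  T: [-1 -1 -1 -2 -1  0]
Row reduction gives pivot columns ν,γ,cp; rank = 3
n=6, r=3 ⇒ 3 dimensionless groups

3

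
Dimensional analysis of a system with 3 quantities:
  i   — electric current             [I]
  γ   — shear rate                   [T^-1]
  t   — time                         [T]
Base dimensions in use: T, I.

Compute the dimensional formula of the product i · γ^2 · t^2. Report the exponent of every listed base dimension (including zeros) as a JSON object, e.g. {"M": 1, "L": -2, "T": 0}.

{"T": 0, "I": 1}

Exponent matrix [T,I] × [i,γ,t]:
  T: [ 0 -1  1]
  I: [ 1  0  0]
  [T]: (1)·0+(2)·-1+(2)·1 = 0
  [I]: (1)·1+(2)·0+(2)·0 = 1
⇒ I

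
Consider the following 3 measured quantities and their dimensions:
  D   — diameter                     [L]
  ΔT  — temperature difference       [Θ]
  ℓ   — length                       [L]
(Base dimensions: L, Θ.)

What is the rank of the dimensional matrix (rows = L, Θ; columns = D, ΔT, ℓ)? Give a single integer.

2

Dimensional matrix (L×Θ by D×ΔT×ℓ):
  L: [ 1  0  1]
  Θ: [ 0  1  0]
RREF → pivots at {D,ΔT} ⇒ r = 2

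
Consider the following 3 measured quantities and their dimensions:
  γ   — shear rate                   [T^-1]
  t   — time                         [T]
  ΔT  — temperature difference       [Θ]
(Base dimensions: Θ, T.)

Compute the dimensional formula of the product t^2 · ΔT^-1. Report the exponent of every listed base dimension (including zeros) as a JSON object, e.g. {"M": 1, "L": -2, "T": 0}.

Exponent matrix [Θ,T] × [γ,t,ΔT]:
  Θ: [ 0  0  1]
  T: [-1  1  0]
  [Θ]: (2)·0+(-1)·1 = -1
  [T]: (2)·1+(-1)·0 = 2
⇒ Θ^-1 T^2

{"Θ": -1, "T": 2}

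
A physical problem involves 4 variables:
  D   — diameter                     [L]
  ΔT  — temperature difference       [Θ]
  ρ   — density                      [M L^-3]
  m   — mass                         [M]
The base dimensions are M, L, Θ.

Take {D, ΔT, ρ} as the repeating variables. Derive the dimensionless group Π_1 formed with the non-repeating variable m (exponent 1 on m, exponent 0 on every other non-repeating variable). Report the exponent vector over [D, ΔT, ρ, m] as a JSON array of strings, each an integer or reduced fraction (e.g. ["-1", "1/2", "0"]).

["-3", "0", "-1", "1"]

Write exponents as rows M,L,Θ / cols D,ΔT,ρ,m:
  M: [ 0  0  1  1]
  L: [ 1  0 -3  0]
  Θ: [ 0  1  0  0]
Echelon form has 3 nonzero rows (pivots: D,ΔT,ρ)
Pivot set = {D,ΔT,ρ}, free = {m}
RREF:
  r0: [   1    0    0    3]
  r1: [   0    1    0    0]
  r2: [   0    0    1    1]
Fix exponent of m at 1; solve each RREF row for its pivot's exponent:
  r0: exp(D) + (3)·1 = 0 ⇒ exp(D) = -3
  r1: exp(ΔT) + (0)·1 = 0 ⇒ exp(ΔT) = 0
  r2: exp(ρ) + (1)·1 = 0 ⇒ exp(ρ) = -1
Π_1 = D^-3 · ρ^-1 · m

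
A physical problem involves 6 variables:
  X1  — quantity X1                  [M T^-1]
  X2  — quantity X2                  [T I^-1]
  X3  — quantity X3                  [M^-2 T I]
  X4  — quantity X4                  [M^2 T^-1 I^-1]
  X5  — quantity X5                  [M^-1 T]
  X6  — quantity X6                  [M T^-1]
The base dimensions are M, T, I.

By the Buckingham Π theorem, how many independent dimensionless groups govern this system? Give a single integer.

4

Dimensional matrix (M×T×I by X1×X2×X3×X4×X5×X6):
  M: [ 1  0 -2  2 -1  1]
  T: [-1  1  1 -1  1 -1]
  I: [ 0 -1  1 -1  0  0]
RREF → pivots at {X1,X2} ⇒ r = 2
Π count = n − r = 6 − 2 = 4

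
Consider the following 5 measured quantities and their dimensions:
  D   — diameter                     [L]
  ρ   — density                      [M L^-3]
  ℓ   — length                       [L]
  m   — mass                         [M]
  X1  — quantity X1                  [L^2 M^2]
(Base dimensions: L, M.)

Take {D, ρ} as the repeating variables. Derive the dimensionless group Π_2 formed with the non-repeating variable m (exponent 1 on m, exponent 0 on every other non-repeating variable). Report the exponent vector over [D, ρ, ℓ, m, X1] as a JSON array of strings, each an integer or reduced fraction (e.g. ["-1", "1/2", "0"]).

Dimensional matrix (L×M by D×ρ×ℓ×m×X1):
  L: [ 1 -3  1  0  2]
  M: [ 0  1  0  1  2]
RREF → pivots at {D,ρ} ⇒ r = 2
Pivot set = {D,ρ}, free = {ℓ,m,X1}
RREF:
  r0: [   1    0    1    3    8]
  r1: [   0    1    0    1    2]
Fix exponent of m at 1, ℓ at 0, X1 at 0; solve each RREF row for its pivot's exponent:
  r0: exp(D) + (3)·1 = 0 ⇒ exp(D) = -3
  r1: exp(ρ) + (1)·1 = 0 ⇒ exp(ρ) = -1
Π_2 = D^-3 · ρ^-1 · m

["-3", "-1", "0", "1", "0"]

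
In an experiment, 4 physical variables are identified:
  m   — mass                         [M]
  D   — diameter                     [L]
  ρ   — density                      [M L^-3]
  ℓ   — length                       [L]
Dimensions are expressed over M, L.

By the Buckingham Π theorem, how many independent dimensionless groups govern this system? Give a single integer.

Dimensional matrix (M×L by m×D×ρ×ℓ):
  M: [ 1  0  1  0]
  L: [ 0  1 -3  1]
RREF → pivots at {m,D} ⇒ r = 2
n=4, r=2 ⇒ 2 dimensionless groups

2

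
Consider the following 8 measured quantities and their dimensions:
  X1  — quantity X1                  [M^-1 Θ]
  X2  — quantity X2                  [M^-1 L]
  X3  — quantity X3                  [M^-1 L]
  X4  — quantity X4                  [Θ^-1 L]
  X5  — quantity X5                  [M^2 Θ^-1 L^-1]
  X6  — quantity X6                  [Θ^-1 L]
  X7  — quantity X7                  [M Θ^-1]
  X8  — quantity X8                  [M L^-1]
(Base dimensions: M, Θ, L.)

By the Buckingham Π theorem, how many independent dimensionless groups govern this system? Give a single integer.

Exponent matrix [M,Θ,L] × [X1,X2,X3,X4,X5,X6,X7,X8]:
  M: [-1 -1 -1  0  2  0  1  1]
  Θ: [ 1  0  0 -1 -1 -1 -1  0]
  L: [ 0  1  1  1 -1  1  0 -1]
RREF → pivots at {X1,X2} ⇒ r = 2
Π count = n − r = 8 − 2 = 6

6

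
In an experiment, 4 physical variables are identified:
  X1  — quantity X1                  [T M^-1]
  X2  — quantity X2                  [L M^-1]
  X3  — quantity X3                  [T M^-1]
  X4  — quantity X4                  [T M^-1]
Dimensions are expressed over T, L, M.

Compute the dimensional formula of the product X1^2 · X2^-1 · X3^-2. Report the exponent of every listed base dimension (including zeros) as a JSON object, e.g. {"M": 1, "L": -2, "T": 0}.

Write exponents as rows T,L,M / cols X1,X2,X3,X4:
  T: [ 1  0  1  1]
  L: [ 0  1  0  0]
  M: [-1 -1 -1 -1]
  [T]: (2)·1+(-1)·0+(-2)·1 = 0
  [L]: (2)·0+(-1)·1+(-2)·0 = -1
  [M]: (2)·-1+(-1)·-1+(-2)·-1 = 1
⇒ L^-1 M

{"T": 0, "L": -1, "M": 1}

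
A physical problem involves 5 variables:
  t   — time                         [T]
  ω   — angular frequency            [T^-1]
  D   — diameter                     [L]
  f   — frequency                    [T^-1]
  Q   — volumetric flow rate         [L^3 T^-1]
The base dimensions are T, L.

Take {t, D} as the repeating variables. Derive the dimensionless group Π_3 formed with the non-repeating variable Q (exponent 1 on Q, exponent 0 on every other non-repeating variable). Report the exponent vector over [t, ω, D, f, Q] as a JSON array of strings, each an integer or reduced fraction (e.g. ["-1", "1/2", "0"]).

["1", "0", "-3", "0", "1"]

Dimensional matrix (T×L by t×ω×D×f×Q):
  T: [ 1 -1  0 -1 -1]
  L: [ 0  0  1  0  3]
RREF → pivots at {t,D} ⇒ r = 2
Repeat: t,D; free: ω,f,Q
RREF:
  r0: [   1   -1    0   -1   -1]
  r1: [   0    0    1    0    3]
Fix exponent of Q at 1, ω at 0, f at 0; solve each RREF row for its pivot's exponent:
  r0: exp(t) + (-1)·1 = 0 ⇒ exp(t) = 1
  r1: exp(D) + (3)·1 = 0 ⇒ exp(D) = -3
Π_3 = t · D^-3 · Q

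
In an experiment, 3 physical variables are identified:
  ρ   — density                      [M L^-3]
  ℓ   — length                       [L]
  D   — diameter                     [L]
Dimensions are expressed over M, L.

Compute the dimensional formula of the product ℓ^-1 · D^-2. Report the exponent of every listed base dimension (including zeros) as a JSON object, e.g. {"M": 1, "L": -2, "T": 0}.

Write exponents as rows M,L / cols ρ,ℓ,D:
  M: [ 1  0  0]
  L: [-3  1  1]
  [M]: (-1)·0+(-2)·0 = 0
  [L]: (-1)·1+(-2)·1 = -3
⇒ L^-3

{"M": 0, "L": -3}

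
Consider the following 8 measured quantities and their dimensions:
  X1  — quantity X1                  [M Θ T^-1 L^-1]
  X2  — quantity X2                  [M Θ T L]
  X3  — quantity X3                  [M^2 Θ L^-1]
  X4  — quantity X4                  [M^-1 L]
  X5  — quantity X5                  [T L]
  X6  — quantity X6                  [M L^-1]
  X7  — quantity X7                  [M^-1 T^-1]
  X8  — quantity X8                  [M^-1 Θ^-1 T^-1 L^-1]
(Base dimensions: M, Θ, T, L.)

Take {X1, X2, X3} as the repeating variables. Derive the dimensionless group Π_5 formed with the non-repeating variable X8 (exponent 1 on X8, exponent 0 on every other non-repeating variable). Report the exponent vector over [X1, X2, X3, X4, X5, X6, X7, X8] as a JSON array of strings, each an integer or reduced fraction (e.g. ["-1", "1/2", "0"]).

Dimensional matrix (M×Θ×T×L by X1×X2×X3×X4×X5×X6×X7×X8):
  M: [ 1  1  2 -1  0  1 -1 -1]
  Θ: [ 1  1  1  0  0  0  0 -1]
  T: [-1  1  0  0  1  0 -1 -1]
  L: [-1  1 -1  1  1 -1  0 -1]
Row reduction gives pivot columns X1,X2,X3; rank = 3
Repeat: X1,X2,X3; free: X4,X5,X6,X7,X8
RREF:
  r0: [   1    0    0  1/2 -1/2 -1/2    1    0]
  r1: [   0    1    0  1/2  1/2 -1/2    0   -1]
  r2: [   0    0    1   -1    0    1   -1    0]
  r3: [   0    0    0    0    0    0    0    0]
Fix exponent of X8 at 1, X4 at 0, X5 at 0, X6 at 0, X7 at 0; solve each RREF row for its pivot's exponent:
  r0: exp(X1) + (0)·1 = 0 ⇒ exp(X1) = 0
  r1: exp(X2) + (-1)·1 = 0 ⇒ exp(X2) = 1
  r2: exp(X3) + (0)·1 = 0 ⇒ exp(X3) = 0
Π_5 = X2 · X8

["0", "1", "0", "0", "0", "0", "0", "1"]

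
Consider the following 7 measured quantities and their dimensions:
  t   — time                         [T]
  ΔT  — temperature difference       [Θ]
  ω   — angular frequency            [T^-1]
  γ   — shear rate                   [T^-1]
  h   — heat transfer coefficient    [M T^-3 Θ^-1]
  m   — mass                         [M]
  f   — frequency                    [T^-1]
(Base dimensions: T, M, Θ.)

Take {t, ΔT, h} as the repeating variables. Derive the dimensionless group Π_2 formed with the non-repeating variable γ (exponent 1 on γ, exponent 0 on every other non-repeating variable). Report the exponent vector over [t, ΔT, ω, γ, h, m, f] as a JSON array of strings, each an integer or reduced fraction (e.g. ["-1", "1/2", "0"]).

Exponent matrix [T,M,Θ] × [t,ΔT,ω,γ,h,m,f]:
  T: [ 1  0 -1 -1 -3  0 -1]
  M: [ 0  0  0  0  1  1  0]
  Θ: [ 0  1  0  0 -1  0  0]
Row reduction gives pivot columns t,ΔT,h; rank = 3
Pivot set = {t,ΔT,h}, free = {ω,γ,m,f}
RREF:
  r0: [   1    0   -1   -1    0    3   -1]
  r1: [   0    1    0    0    0    1    0]
  r2: [   0    0    0    0    1    1    0]
Fix exponent of γ at 1, ω at 0, m at 0, f at 0; solve each RREF row for its pivot's exponent:
  r0: exp(t) + (-1)·1 = 0 ⇒ exp(t) = 1
  r1: exp(ΔT) + (0)·1 = 0 ⇒ exp(ΔT) = 0
  r2: exp(h) + (0)·1 = 0 ⇒ exp(h) = 0
Π_2 = t · γ

["1", "0", "0", "1", "0", "0", "0"]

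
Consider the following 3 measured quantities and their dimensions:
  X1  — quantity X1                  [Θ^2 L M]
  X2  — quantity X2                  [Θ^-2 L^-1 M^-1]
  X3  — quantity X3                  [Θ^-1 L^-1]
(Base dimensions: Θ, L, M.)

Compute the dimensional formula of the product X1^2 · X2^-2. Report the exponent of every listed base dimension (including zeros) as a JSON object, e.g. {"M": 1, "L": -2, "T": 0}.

{"Θ": 8, "L": 4, "M": 4}

Exponent matrix [Θ,L,M] × [X1,X2,X3]:
  Θ: [ 2 -2 -1]
  L: [ 1 -1 -1]
  M: [ 1 -1  0]
  [Θ]: (2)·2+(-2)·-2 = 8
  [L]: (2)·1+(-2)·-1 = 4
  [M]: (2)·1+(-2)·-1 = 4
⇒ Θ^8 L^4 M^4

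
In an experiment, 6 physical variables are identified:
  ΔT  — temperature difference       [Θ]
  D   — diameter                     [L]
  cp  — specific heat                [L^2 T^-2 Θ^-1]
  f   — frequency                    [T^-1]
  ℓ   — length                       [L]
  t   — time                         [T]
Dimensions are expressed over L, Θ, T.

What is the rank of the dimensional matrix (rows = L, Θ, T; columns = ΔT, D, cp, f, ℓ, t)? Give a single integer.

3

Exponent matrix [L,Θ,T] × [ΔT,D,cp,f,ℓ,t]:
  L: [ 0  1  2  0  1  0]
  Θ: [ 1  0 -1  0  0  0]
  T: [ 0  0 -2 -1  0  1]
RREF → pivots at {ΔT,D,cp} ⇒ r = 3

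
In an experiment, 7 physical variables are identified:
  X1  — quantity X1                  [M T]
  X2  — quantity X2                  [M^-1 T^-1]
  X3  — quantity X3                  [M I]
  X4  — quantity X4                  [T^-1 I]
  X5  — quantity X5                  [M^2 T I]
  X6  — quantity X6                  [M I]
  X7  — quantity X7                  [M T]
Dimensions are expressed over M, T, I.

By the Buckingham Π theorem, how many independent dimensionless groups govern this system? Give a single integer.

5

Dimensional matrix (M×T×I by X1×X2×X3×X4×X5×X6×X7):
  M: [ 1 -1  1  0  2  1  1]
  T: [ 1 -1  0 -1  1  0  1]
  I: [ 0  0  1  1  1  1  0]
Row reduction gives pivot columns X1,X3; rank = 2
Π count = n − r = 7 − 2 = 5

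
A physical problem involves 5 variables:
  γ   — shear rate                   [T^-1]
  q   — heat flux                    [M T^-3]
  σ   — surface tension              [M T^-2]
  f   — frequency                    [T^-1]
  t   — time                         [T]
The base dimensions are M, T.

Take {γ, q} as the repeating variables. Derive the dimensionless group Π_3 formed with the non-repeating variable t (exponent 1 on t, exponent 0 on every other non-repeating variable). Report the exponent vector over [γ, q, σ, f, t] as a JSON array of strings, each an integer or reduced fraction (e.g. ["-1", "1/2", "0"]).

["1", "0", "0", "0", "1"]

Dimensional matrix (M×T by γ×q×σ×f×t):
  M: [ 0  1  1  0  0]
  T: [-1 -3 -2 -1  1]
RREF → pivots at {γ,q} ⇒ r = 2
Repeat: γ,q; free: σ,f,t
RREF:
  r0: [   1    0   -1    1   -1]
  r1: [   0    1    1    0    0]
Fix exponent of t at 1, σ at 0, f at 0; solve each RREF row for its pivot's exponent:
  r0: exp(γ) + (-1)·1 = 0 ⇒ exp(γ) = 1
  r1: exp(q) + (0)·1 = 0 ⇒ exp(q) = 0
Π_3 = γ · t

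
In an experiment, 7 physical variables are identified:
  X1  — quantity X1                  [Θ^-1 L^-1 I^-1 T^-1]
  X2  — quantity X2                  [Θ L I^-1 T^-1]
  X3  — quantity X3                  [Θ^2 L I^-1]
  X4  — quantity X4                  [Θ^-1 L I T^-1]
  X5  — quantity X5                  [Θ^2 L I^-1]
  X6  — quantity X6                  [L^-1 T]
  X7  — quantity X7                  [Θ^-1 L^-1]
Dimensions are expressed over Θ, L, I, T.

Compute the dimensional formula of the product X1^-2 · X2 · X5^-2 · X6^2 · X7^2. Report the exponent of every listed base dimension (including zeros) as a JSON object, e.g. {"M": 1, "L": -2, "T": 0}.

Exponent matrix [Θ,L,I,T] × [X1,X2,X3,X4,X5,X6,X7]:
  Θ: [-1  1  2 -1  2  0 -1]
  L: [-1  1  1  1  1 -1 -1]
  I: [-1 -1 -1  1 -1  0  0]
  T: [-1 -1  0 -1  0  1  0]
  [Θ]: (-2)·-1+(1)·1+(-2)·2+(2)·0+(2)·-1 = -3
  [L]: (-2)·-1+(1)·1+(-2)·1+(2)·-1+(2)·-1 = -3
  [I]: (-2)·-1+(1)·-1+(-2)·-1+(2)·0+(2)·0 = 3
  [T]: (-2)·-1+(1)·-1+(-2)·0+(2)·1+(2)·0 = 3
⇒ Θ^-3 L^-3 I^3 T^3

{"Θ": -3, "L": -3, "I": 3, "T": 3}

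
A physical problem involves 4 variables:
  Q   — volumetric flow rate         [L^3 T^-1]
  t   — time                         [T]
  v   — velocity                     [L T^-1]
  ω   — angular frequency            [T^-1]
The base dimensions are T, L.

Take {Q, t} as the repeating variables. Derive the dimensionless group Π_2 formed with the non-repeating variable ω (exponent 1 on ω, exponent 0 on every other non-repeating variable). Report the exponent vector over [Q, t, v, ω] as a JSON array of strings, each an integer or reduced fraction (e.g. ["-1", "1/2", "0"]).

["0", "1", "0", "1"]

Exponent matrix [T,L] × [Q,t,v,ω]:
  T: [-1  1 -1 -1]
  L: [ 3  0  1  0]
RREF → pivots at {Q,t} ⇒ r = 2
Pivot set = {Q,t}, free = {v,ω}
RREF:
  r0: [   1    0  1/3    0]
  r1: [   0    1 -2/3   -1]
Fix exponent of ω at 1, v at 0; solve each RREF row for its pivot's exponent:
  r0: exp(Q) + (0)·1 = 0 ⇒ exp(Q) = 0
  r1: exp(t) + (-1)·1 = 0 ⇒ exp(t) = 1
Π_2 = t · ω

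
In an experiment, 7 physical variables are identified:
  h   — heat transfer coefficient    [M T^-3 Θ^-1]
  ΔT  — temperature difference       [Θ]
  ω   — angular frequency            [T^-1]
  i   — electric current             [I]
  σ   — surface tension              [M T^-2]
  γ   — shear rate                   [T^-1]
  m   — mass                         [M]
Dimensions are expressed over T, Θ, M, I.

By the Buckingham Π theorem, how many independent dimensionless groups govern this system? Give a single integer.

3

Write exponents as rows T,Θ,M,I / cols h,ΔT,ω,i,σ,γ,m:
  T: [-3  0 -1  0 -2 -1  0]
  Θ: [-1  1  0  0  0  0  0]
  M: [ 1  0  0  0  1  0  1]
  I: [ 0  0  0  1  0  0  0]
Row reduction gives pivot columns h,ΔT,ω,i; rank = 4
7 vars − rank 4 = 3 Π groups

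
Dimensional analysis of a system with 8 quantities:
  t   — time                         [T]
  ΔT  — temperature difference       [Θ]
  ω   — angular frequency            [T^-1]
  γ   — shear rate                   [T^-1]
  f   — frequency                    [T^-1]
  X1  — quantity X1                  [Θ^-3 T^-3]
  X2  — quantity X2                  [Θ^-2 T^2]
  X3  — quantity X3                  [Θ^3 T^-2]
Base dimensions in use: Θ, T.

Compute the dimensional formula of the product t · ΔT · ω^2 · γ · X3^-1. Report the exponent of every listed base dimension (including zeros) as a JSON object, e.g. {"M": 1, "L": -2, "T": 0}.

{"Θ": -2, "T": 0}

Write exponents as rows Θ,T / cols t,ΔT,ω,γ,f,X1,X2,X3:
  Θ: [ 0  1  0  0  0 -3 -2  3]
  T: [ 1  0 -1 -1 -1 -3  2 -2]
  [Θ]: (1)·0+(1)·1+(2)·0+(1)·0+(-1)·3 = -2
  [T]: (1)·1+(1)·0+(2)·-1+(1)·-1+(-1)·-2 = 0
⇒ Θ^-2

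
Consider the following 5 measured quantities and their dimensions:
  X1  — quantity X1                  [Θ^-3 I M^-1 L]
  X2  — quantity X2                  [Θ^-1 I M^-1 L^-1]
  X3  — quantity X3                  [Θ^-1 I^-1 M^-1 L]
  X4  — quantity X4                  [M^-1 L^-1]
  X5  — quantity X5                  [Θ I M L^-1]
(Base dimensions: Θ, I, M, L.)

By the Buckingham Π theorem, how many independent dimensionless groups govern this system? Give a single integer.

Dimensional matrix (Θ×I×M×L by X1×X2×X3×X4×X5):
  Θ: [-3 -1 -1  0  1]
  I: [ 1  1 -1  0  1]
  M: [-1 -1 -1 -1  1]
  L: [ 1 -1  1 -1 -1]
Echelon form has 3 nonzero rows (pivots: X1,X2,X3)
Π count = n − r = 5 − 3 = 2

2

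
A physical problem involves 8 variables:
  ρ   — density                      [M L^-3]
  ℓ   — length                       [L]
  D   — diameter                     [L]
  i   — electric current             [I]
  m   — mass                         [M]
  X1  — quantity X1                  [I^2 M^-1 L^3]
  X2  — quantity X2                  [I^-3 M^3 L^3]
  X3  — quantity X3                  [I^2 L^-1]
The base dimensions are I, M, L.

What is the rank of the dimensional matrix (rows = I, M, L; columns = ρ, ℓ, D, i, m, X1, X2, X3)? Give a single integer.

3

Exponent matrix [I,M,L] × [ρ,ℓ,D,i,m,X1,X2,X3]:
  I: [ 0  0  0  1  0  2 -3  2]
  M: [ 1  0  0  0  1 -1  3  0]
  L: [-3  1  1  0  0  3  3 -1]
Echelon form has 3 nonzero rows (pivots: ρ,ℓ,i)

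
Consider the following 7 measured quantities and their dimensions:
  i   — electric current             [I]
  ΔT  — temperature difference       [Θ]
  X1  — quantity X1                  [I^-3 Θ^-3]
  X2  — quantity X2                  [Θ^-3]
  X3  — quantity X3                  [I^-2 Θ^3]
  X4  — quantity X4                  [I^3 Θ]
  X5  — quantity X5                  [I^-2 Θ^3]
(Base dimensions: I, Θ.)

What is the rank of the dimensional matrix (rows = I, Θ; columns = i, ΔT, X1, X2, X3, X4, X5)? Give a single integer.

2

Exponent matrix [I,Θ] × [i,ΔT,X1,X2,X3,X4,X5]:
  I: [ 1  0 -3  0 -2  3 -2]
  Θ: [ 0  1 -3 -3  3  1  3]
Echelon form has 2 nonzero rows (pivots: i,ΔT)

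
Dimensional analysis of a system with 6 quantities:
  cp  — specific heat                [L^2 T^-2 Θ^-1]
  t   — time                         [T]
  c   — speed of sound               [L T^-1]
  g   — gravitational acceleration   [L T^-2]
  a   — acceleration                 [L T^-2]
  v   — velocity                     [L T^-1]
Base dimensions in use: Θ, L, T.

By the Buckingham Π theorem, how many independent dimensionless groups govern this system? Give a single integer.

3

Exponent matrix [Θ,L,T] × [cp,t,c,g,a,v]:
  Θ: [-1  0  0  0  0  0]
  L: [ 2  0  1  1  1  1]
  T: [-2  1 -1 -2 -2 -1]
RREF → pivots at {cp,t,c} ⇒ r = 3
n=6, r=3 ⇒ 3 dimensionless groups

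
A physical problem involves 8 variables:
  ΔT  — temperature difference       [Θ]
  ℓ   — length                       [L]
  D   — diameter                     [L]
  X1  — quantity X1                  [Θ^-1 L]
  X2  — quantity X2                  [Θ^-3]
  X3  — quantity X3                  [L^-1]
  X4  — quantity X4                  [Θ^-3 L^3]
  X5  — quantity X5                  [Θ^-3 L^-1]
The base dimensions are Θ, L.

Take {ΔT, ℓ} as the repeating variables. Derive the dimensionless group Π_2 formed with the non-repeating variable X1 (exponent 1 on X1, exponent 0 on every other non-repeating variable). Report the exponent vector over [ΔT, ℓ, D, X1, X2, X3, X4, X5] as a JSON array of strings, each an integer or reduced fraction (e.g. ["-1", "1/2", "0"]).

Write exponents as rows Θ,L / cols ΔT,ℓ,D,X1,X2,X3,X4,X5:
  Θ: [ 1  0  0 -1 -3  0 -3 -3]
  L: [ 0  1  1  1  0 -1  3 -1]
Row reduction gives pivot columns ΔT,ℓ; rank = 2
Pivot set = {ΔT,ℓ}, free = {D,X1,X2,X3,X4,X5}
RREF:
  r0: [   1    0    0   -1   -3    0   -3   -3]
  r1: [   0    1    1    1    0   -1    3   -1]
Fix exponent of X1 at 1, D at 0, X2 at 0, X3 at 0, X4 at 0, X5 at 0; solve each RREF row for its pivot's exponent:
  r0: exp(ΔT) + (-1)·1 = 0 ⇒ exp(ΔT) = 1
  r1: exp(ℓ) + (1)·1 = 0 ⇒ exp(ℓ) = -1
Π_2 = ΔT · ℓ^-1 · X1

["1", "-1", "0", "1", "0", "0", "0", "0"]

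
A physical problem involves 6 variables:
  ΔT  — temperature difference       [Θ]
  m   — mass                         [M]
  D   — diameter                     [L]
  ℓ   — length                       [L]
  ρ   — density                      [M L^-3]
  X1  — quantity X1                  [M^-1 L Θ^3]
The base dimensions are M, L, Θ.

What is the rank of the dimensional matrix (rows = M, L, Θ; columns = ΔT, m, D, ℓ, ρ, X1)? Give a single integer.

3

Write exponents as rows M,L,Θ / cols ΔT,m,D,ℓ,ρ,X1:
  M: [ 0  1  0  0  1 -1]
  L: [ 0  0  1  1 -3  1]
  Θ: [ 1  0  0  0  0  3]
RREF → pivots at {ΔT,m,D} ⇒ r = 3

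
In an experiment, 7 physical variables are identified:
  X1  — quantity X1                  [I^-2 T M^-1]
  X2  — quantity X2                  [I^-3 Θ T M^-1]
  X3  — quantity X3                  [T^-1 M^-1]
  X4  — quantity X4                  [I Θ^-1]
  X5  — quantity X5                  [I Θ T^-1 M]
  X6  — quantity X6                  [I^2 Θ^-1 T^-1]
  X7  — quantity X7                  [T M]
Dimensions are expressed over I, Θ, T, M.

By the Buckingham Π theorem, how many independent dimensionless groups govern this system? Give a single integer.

4

Exponent matrix [I,Θ,T,M] × [X1,X2,X3,X4,X5,X6,X7]:
  I: [-2 -3  0  1  1  2  0]
  Θ: [ 0  1  0 -1  1 -1  0]
  T: [ 1  1 -1  0 -1 -1  1]
  M: [-1 -1 -1  0  1  0  1]
RREF → pivots at {X1,X2,X3} ⇒ r = 3
Π count = n − r = 7 − 3 = 4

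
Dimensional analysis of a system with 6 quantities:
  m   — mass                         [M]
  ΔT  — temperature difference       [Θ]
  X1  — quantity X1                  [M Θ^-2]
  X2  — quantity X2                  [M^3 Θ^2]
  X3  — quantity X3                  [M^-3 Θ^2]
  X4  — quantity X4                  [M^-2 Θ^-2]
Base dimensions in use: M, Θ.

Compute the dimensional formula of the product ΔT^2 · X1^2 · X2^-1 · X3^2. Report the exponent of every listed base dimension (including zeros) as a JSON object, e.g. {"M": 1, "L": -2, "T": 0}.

Write exponents as rows M,Θ / cols m,ΔT,X1,X2,X3,X4:
  M: [ 1  0  1  3 -3 -2]
  Θ: [ 0  1 -2  2  2 -2]
  [M]: (2)·0+(2)·1+(-1)·3+(2)·-3 = -7
  [Θ]: (2)·1+(2)·-2+(-1)·2+(2)·2 = 0
⇒ M^-7

{"M": -7, "Θ": 0}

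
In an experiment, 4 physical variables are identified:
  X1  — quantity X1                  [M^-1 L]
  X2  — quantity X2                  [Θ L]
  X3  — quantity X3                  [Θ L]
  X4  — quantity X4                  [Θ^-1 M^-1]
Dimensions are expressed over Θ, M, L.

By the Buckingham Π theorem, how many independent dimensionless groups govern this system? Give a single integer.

2

Write exponents as rows Θ,M,L / cols X1,X2,X3,X4:
  Θ: [ 0  1  1 -1]
  M: [-1  0  0 -1]
  L: [ 1  1  1  0]
RREF → pivots at {X1,X2} ⇒ r = 2
Π count = n − r = 4 − 2 = 2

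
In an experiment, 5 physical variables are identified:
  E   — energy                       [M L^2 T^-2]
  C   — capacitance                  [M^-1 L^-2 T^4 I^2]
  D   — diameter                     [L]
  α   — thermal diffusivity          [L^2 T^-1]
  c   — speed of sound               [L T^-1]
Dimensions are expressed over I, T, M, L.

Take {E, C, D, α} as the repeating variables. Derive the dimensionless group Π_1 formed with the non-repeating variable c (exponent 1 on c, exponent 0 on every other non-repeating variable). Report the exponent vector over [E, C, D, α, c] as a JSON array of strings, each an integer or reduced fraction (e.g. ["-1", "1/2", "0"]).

["0", "0", "1", "-1", "1"]

Exponent matrix [I,T,M,L] × [E,C,D,α,c]:
  I: [ 0  2  0  0  0]
  T: [-2  4  0 -1 -1]
  M: [ 1 -1  0  0  0]
  L: [ 2 -2  1  2  1]
RREF → pivots at {E,C,D,α} ⇒ r = 4
Pivot set = {E,C,D,α}, free = {c}
RREF:
  r0: [   1    0    0    0    0]
  r1: [   0    1    0    0    0]
  r2: [   0    0    1    0   -1]
  r3: [   0    0    0    1    1]
Fix exponent of c at 1; solve each RREF row for its pivot's exponent:
  r0: exp(E) + (0)·1 = 0 ⇒ exp(E) = 0
  r1: exp(C) + (0)·1 = 0 ⇒ exp(C) = 0
  r2: exp(D) + (-1)·1 = 0 ⇒ exp(D) = 1
  r3: exp(α) + (1)·1 = 0 ⇒ exp(α) = -1
Π_1 = D · α^-1 · c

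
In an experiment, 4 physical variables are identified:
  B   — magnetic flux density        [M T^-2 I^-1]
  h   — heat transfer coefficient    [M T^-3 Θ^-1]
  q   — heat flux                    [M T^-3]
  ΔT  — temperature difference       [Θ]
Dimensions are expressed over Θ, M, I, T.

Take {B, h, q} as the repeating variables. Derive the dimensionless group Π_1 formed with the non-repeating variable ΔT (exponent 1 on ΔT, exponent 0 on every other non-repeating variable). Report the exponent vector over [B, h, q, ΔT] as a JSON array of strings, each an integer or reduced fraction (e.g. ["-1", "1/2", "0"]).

["0", "1", "-1", "1"]

Write exponents as rows Θ,M,I,T / cols B,h,q,ΔT:
  Θ: [ 0 -1  0  1]
  M: [ 1  1  1  0]
  I: [-1  0  0  0]
  T: [-2 -3 -3  0]
Echelon form has 3 nonzero rows (pivots: B,h,q)
Pivot set = {B,h,q}, free = {ΔT}
RREF:
  r0: [   1    0    0    0]
  r1: [   0    1    0   -1]
  r2: [   0    0    1    1]
  r3: [   0    0    0    0]
Fix exponent of ΔT at 1; solve each RREF row for its pivot's exponent:
  r0: exp(B) + (0)·1 = 0 ⇒ exp(B) = 0
  r1: exp(h) + (-1)·1 = 0 ⇒ exp(h) = 1
  r2: exp(q) + (1)·1 = 0 ⇒ exp(q) = -1
Π_1 = h · q^-1 · ΔT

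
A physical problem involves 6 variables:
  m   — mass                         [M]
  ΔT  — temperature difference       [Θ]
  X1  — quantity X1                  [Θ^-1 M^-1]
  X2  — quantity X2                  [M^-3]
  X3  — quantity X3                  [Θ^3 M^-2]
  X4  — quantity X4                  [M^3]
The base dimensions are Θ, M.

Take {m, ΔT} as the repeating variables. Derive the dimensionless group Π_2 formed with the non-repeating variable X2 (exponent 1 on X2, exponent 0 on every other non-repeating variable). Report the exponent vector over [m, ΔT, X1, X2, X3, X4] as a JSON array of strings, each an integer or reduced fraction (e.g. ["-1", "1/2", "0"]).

["3", "0", "0", "1", "0", "0"]

Exponent matrix [Θ,M] × [m,ΔT,X1,X2,X3,X4]:
  Θ: [ 0  1 -1  0  3  0]
  M: [ 1  0 -1 -3 -2  3]
Echelon form has 2 nonzero rows (pivots: m,ΔT)
Pivot set = {m,ΔT}, free = {X1,X2,X3,X4}
RREF:
  r0: [   1    0   -1   -3   -2    3]
  r1: [   0    1   -1    0    3    0]
Fix exponent of X2 at 1, X1 at 0, X3 at 0, X4 at 0; solve each RREF row for its pivot's exponent:
  r0: exp(m) + (-3)·1 = 0 ⇒ exp(m) = 3
  r1: exp(ΔT) + (0)·1 = 0 ⇒ exp(ΔT) = 0
Π_2 = m^3 · X2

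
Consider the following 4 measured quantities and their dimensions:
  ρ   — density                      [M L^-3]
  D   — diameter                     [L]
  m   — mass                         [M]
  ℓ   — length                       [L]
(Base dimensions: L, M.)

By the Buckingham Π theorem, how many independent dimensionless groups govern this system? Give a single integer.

2

Dimensional matrix (L×M by ρ×D×m×ℓ):
  L: [-3  1  0  1]
  M: [ 1  0  1  0]
Row reduction gives pivot columns ρ,D; rank = 2
n=4, r=2 ⇒ 2 dimensionless groups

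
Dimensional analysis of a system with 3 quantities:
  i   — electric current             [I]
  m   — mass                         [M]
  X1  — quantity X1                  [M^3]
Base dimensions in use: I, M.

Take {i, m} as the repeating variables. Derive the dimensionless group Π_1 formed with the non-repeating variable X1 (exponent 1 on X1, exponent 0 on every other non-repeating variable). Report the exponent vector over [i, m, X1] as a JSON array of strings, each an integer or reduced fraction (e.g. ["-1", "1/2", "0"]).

["0", "-3", "1"]

Write exponents as rows I,M / cols i,m,X1:
  I: [ 1  0  0]
  M: [ 0  1  3]
Echelon form has 2 nonzero rows (pivots: i,m)
Repeat: i,m; free: X1
RREF:
  r0: [   1    0    0]
  r1: [   0    1    3]
Fix exponent of X1 at 1; solve each RREF row for its pivot's exponent:
  r0: exp(i) + (0)·1 = 0 ⇒ exp(i) = 0
  r1: exp(m) + (3)·1 = 0 ⇒ exp(m) = -3
Π_1 = m^-3 · X1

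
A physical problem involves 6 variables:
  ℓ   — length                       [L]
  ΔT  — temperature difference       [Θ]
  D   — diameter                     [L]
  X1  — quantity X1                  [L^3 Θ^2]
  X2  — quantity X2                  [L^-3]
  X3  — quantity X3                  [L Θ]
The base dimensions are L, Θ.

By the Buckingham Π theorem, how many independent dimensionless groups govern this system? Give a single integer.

Dimensional matrix (L×Θ by ℓ×ΔT×D×X1×X2×X3):
  L: [ 1  0  1  3 -3  1]
  Θ: [ 0  1  0  2  0  1]
RREF → pivots at {ℓ,ΔT} ⇒ r = 2
6 vars − rank 2 = 4 Π groups

4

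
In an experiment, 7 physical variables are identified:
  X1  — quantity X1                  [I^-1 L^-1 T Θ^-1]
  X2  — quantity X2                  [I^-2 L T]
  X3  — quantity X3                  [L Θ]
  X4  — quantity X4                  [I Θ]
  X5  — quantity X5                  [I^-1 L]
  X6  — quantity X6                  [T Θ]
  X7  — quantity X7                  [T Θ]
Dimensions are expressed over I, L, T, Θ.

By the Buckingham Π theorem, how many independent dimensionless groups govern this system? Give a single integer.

Dimensional matrix (I×L×T×Θ by X1×X2×X3×X4×X5×X6×X7):
  I: [-1 -2  0  1 -1  0  0]
  L: [-1  1  1  0  1  0  0]
  T: [ 1  1  0  0  0  1  1]
  Θ: [-1  0  1  1  0  1  1]
Echelon form has 3 nonzero rows (pivots: X1,X2,X3)
n=7, r=3 ⇒ 4 dimensionless groups

4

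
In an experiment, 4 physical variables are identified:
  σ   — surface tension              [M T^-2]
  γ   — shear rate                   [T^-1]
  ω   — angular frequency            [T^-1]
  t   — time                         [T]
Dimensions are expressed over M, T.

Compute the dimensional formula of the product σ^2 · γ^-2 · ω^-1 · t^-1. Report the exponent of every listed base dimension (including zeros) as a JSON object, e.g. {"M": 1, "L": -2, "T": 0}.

Write exponents as rows M,T / cols σ,γ,ω,t:
  M: [ 1  0  0  0]
  T: [-2 -1 -1  1]
  [M]: (2)·1+(-2)·0+(-1)·0+(-1)·0 = 2
  [T]: (2)·-2+(-2)·-1+(-1)·-1+(-1)·1 = -2
⇒ M^2 T^-2

{"M": 2, "T": -2}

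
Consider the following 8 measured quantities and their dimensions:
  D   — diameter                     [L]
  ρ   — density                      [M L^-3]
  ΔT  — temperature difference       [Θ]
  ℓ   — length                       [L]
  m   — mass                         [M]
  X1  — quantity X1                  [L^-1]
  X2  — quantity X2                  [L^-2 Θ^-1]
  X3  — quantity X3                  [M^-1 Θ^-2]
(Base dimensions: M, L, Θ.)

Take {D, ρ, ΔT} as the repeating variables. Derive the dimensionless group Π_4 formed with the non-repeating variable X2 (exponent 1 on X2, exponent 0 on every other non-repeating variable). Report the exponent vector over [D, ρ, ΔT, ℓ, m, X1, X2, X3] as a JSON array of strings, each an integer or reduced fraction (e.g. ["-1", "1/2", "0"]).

["2", "0", "1", "0", "0", "0", "1", "0"]

Exponent matrix [M,L,Θ] × [D,ρ,ΔT,ℓ,m,X1,X2,X3]:
  M: [ 0  1  0  0  1  0  0 -1]
  L: [ 1 -3  0  1  0 -1 -2  0]
  Θ: [ 0  0  1  0  0  0 -1 -2]
Row reduction gives pivot columns D,ρ,ΔT; rank = 3
Repeat: D,ρ,ΔT; free: ℓ,m,X1,X2,X3
RREF:
  r0: [   1    0    0    1    3   -1   -2   -3]
  r1: [   0    1    0    0    1    0    0   -1]
  r2: [   0    0    1    0    0    0   -1   -2]
Fix exponent of X2 at 1, ℓ at 0, m at 0, X1 at 0, X3 at 0; solve each RREF row for its pivot's exponent:
  r0: exp(D) + (-2)·1 = 0 ⇒ exp(D) = 2
  r1: exp(ρ) + (0)·1 = 0 ⇒ exp(ρ) = 0
  r2: exp(ΔT) + (-1)·1 = 0 ⇒ exp(ΔT) = 1
Π_4 = D^2 · ΔT · X2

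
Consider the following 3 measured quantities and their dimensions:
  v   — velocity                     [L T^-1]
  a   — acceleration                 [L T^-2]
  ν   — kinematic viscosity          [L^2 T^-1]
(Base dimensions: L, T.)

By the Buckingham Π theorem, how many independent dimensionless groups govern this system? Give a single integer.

1

Write exponents as rows L,T / cols v,a,ν:
  L: [ 1  1  2]
  T: [-1 -2 -1]
Echelon form has 2 nonzero rows (pivots: v,a)
Π count = n − r = 3 − 2 = 1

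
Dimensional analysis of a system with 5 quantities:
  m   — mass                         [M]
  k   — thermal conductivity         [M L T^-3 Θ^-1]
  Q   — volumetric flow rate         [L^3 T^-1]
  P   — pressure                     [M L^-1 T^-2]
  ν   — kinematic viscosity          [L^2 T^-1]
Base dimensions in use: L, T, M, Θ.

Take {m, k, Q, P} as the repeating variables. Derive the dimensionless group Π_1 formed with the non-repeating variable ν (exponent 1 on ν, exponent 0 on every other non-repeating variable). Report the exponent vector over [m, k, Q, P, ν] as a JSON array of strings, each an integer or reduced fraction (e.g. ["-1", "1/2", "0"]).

["1/7", "0", "-5/7", "-1/7", "1"]

Write exponents as rows L,T,M,Θ / cols m,k,Q,P,ν:
  L: [ 0  1  3 -1  2]
  T: [ 0 -3 -1 -2 -1]
  M: [ 1  1  0  1  0]
  Θ: [ 0 -1  0  0  0]
RREF → pivots at {m,k,Q,P} ⇒ r = 4
Pivot set = {m,k,Q,P}, free = {ν}
RREF:
  r0: [   1    0    0    0 -1/7]
  r1: [   0    1    0    0    0]
  r2: [   0    0    1    0  5/7]
  r3: [   0    0    0    1  1/7]
Fix exponent of ν at 1; solve each RREF row for its pivot's exponent:
  r0: exp(m) + (-1/7)·1 = 0 ⇒ exp(m) = 1/7
  r1: exp(k) + (0)·1 = 0 ⇒ exp(k) = 0
  r2: exp(Q) + (5/7)·1 = 0 ⇒ exp(Q) = -5/7
  r3: exp(P) + (1/7)·1 = 0 ⇒ exp(P) = -1/7
Π_1 = m^(1/7) · Q^(-5/7) · P^(-1/7) · ν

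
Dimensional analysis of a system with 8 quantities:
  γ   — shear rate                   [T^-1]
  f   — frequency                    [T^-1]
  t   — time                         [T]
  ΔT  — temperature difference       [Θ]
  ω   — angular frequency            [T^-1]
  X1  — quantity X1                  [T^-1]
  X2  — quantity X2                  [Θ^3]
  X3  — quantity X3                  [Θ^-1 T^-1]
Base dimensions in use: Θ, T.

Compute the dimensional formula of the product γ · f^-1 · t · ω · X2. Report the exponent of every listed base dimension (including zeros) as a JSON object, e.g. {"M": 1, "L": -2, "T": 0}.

Write exponents as rows Θ,T / cols γ,f,t,ΔT,ω,X1,X2,X3:
  Θ: [ 0  0  0  1  0  0  3 -1]
  T: [-1 -1  1  0 -1 -1  0 -1]
  [Θ]: (1)·0+(-1)·0+(1)·0+(1)·0+(1)·3 = 3
  [T]: (1)·-1+(-1)·-1+(1)·1+(1)·-1+(1)·0 = 0
⇒ Θ^3

{"Θ": 3, "T": 0}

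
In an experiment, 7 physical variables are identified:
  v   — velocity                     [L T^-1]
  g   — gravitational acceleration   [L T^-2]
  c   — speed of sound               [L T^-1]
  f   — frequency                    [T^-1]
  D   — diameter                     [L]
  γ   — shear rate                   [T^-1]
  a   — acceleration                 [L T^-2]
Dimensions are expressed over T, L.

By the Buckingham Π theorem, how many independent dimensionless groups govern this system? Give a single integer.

Dimensional matrix (T×L by v×g×c×f×D×γ×a):
  T: [-1 -2 -1 -1  0 -1 -2]
  L: [ 1  1  1  0  1  0  1]
Row reduction gives pivot columns v,g; rank = 2
Π count = n − r = 7 − 2 = 5

5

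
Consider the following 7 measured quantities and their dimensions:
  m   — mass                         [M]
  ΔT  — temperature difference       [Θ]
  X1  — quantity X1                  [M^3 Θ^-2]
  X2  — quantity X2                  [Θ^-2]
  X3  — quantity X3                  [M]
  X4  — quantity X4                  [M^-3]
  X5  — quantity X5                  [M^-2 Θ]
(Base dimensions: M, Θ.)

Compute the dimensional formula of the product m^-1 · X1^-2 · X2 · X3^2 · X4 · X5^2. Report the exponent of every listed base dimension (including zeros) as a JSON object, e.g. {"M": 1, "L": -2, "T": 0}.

Write exponents as rows M,Θ / cols m,ΔT,X1,X2,X3,X4,X5:
  M: [ 1  0  3  0  1 -3 -2]
  Θ: [ 0  1 -2 -2  0  0  1]
  [M]: (-1)·1+(-2)·3+(1)·0+(2)·1+(1)·-3+(2)·-2 = -12
  [Θ]: (-1)·0+(-2)·-2+(1)·-2+(2)·0+(1)·0+(2)·1 = 4
⇒ M^-12 Θ^4

{"M": -12, "Θ": 4}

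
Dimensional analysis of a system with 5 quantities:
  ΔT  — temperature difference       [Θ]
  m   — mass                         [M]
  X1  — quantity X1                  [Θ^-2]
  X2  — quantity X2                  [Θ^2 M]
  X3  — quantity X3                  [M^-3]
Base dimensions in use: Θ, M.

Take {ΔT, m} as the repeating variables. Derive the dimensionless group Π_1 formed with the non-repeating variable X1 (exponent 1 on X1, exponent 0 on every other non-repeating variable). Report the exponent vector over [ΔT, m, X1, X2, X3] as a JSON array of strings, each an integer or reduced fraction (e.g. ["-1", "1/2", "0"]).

["2", "0", "1", "0", "0"]

Dimensional matrix (Θ×M by ΔT×m×X1×X2×X3):
  Θ: [ 1  0 -2  2  0]
  M: [ 0  1  0  1 -3]
Echelon form has 2 nonzero rows (pivots: ΔT,m)
Pivot set = {ΔT,m}, free = {X1,X2,X3}
RREF:
  r0: [   1    0   -2    2    0]
  r1: [   0    1    0    1   -3]
Fix exponent of X1 at 1, X2 at 0, X3 at 0; solve each RREF row for its pivot's exponent:
  r0: exp(ΔT) + (-2)·1 = 0 ⇒ exp(ΔT) = 2
  r1: exp(m) + (0)·1 = 0 ⇒ exp(m) = 0
Π_1 = ΔT^2 · X1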